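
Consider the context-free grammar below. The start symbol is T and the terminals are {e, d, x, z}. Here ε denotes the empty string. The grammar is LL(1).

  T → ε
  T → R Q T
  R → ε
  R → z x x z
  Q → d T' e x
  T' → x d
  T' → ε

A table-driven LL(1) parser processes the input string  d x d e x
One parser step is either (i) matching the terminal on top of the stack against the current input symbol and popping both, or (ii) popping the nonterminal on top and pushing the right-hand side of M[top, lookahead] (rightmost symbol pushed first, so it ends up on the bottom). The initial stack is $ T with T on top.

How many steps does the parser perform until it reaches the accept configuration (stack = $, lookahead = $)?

10

      Stack         Input        Action
   1  $ T           d x d e x $  expand T → R Q T
   2  $ T Q R       d x d e x $  expand R → ε
   3  $ T Q         d x d e x $  expand Q → d T' e x
   4  $ T x e T' d  d x d e x $  match d
   5  $ T x e T'    x d e x $    expand T' → x d
   6  $ T x e d x   x d e x $    match x
   7  $ T x e d     d e x $      match d
   8  $ T x e       e x $        match e
   9  $ T x         x $          match x
  10  $ T           $            expand T → ε
Accept reached after 10 steps.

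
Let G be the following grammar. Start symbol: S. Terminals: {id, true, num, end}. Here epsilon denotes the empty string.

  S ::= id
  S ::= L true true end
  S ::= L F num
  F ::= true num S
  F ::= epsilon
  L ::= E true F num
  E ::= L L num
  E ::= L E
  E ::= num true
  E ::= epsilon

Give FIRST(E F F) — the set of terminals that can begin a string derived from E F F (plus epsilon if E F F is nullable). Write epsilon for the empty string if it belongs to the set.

FIRST(F): from F::=true num S we get {true}; from F::=epsilon we get {epsilon}. So FIRST(F) = {epsilon, true}.
FIRST(S): from S::=id we get {id}; from S::=L true true end we get {num, true}; from S::=L F num we get {num, true}. So FIRST(S) = {id, num, true}.
FIRST(L): from L::=E true F num we get {num, true}. So FIRST(L) = {num, true}.
FIRST(E): from E::=L L num we get {num, true}; from E::=L E we get {num, true}; from E::=num true we get {num}; from E::=epsilon we get {epsilon}. So FIRST(E) = {epsilon, num, true}.
FIRST(E F F): take FIRST of each symbol in turn, carrying on past any symbol whose FIRST contains epsilon; result {epsilon, num, true}.

{epsilon, num, true}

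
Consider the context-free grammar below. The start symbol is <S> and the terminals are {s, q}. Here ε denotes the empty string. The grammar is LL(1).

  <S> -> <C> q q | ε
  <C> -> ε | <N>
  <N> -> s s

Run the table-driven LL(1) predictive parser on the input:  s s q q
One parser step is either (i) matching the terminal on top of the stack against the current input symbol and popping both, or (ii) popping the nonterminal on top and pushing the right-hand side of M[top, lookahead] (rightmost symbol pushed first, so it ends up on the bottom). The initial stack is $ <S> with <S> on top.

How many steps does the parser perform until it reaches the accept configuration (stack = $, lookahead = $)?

     Stack      Input      Action
  1  $ <S>      s s q q $  expand <S> -> <C> q q
  2  $ q q <C>  s s q q $  expand <C> -> <N>
  3  $ q q <N>  s s q q $  expand <N> -> s s
  4  $ q q s s  s s q q $  match s
  5  $ q q s    s q q $    match s
  6  $ q q      q q $      match q
  7  $ q        q $        match q
Accept reached after 7 steps.

7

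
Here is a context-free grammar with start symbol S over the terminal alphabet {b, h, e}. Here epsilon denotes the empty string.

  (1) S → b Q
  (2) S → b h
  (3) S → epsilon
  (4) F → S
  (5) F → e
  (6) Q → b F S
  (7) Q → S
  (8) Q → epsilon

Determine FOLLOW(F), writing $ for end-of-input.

FIRST(S): from S→b Q we get {b}; from S→b h we get {b}; from S→epsilon we get {epsilon}. So FIRST(S) = {epsilon, b}.
FIRST(F): from F→S we get {epsilon, b}; from F→e we get {e}. So FIRST(F) = {epsilon, b, e}.
FIRST(Q): from Q→b F S we get {b}; from Q→S we get {epsilon, b}; from Q→epsilon we get {epsilon}. So FIRST(Q) = {epsilon, b}.
FOLLOW(S) includes $ since S is the start symbol.
FOLLOW(S): in F→S, the suffix after S is empty, so FOLLOW(S) ⊇ FOLLOW(F) = {$, b}; in Q→b F S, the suffix after S is empty, so FOLLOW(S) ⊇ FOLLOW(Q) = {$, b}; in Q→S, the suffix after S is empty, so FOLLOW(S) ⊇ FOLLOW(Q) = {$, b}. Thus FOLLOW(S) = {$, b}.
FOLLOW(Q): in S→b Q, the suffix after Q is empty, so FOLLOW(Q) ⊇ FOLLOW(S) = {$, b}. Thus FOLLOW(Q) = {$, b}.
FOLLOW(F): in Q→b F S, F is followed by S with FIRST {epsilon, b}; in Q→b F S, the suffix after F is nullable, so FOLLOW(F) ⊇ FOLLOW(Q) = {$, b}. Thus FOLLOW(F) = {$, b}.

{$, b}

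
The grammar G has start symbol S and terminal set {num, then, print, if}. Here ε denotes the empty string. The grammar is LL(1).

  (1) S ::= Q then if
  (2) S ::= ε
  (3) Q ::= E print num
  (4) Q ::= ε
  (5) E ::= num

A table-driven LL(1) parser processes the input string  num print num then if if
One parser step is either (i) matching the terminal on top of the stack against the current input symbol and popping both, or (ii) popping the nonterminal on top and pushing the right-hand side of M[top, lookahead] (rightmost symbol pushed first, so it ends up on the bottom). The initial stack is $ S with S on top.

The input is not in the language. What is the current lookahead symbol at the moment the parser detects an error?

if

     Stack                    Input                       Action
  1  $ S                      num print num then if if $  expand S ::= Q then if
  2  $ if then Q              num print num then if if $  expand Q ::= E print num
  3  $ if then num print E    num print num then if if $  expand E ::= num
  4  $ if then num print num  num print num then if if $  match num
  5  $ if then num print      print num then if if $      match print
  6  $ if then num            num then if if $            match num
  7  $ if then                then if if $                match then
  8  $ if                     if if $                     match if
  9  $                        if $                        error: stack empty but input remains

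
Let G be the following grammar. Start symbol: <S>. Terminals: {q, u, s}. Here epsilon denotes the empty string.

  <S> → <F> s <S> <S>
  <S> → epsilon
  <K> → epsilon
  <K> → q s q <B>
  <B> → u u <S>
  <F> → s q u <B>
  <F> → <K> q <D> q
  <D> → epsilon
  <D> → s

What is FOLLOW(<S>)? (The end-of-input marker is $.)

FIRST(<K>) = {epsilon, q}
FIRST(<B>) = {u}
FIRST(<D>) = {epsilon, s}
FIRST(<F>) = {q, s}  (via <K> q <D> q)
FIRST(<S>) = {epsilon, q, s}  (via <F> s <S> <S>)
FOLLOW(<S>) includes $ since <S> is the start symbol.
FOLLOW(<K>): in <F>→<K> q <D> q, <K> is followed by q <D> q with FIRST {q}. Thus FOLLOW(<K>) = {q}.
FOLLOW(<F>): in <S>→<F> s <S> <S>, <F> is followed by s <S> <S> with FIRST {s}. Thus FOLLOW(<F>) = {s}.
FOLLOW(<B>): in <K>→q s q <B>, the suffix after <B> is empty, so FOLLOW(<B>) ⊇ FOLLOW(<K>) = {q}; in <F>→s q u <B>, the suffix after <B> is empty, so FOLLOW(<B>) ⊇ FOLLOW(<F>) = {s}. Thus FOLLOW(<B>) = {q, s}.
FOLLOW(<S>): in <S>→<F> s <S> <S> (occurrence 1), <S> is followed by <S> with FIRST {epsilon, q, s}; in <S>→<F> s <S> <S> (occurrence 1), the suffix after <S> is nullable (adds nothing new); in <S>→<F> s <S> <S> (occurrence 2), the suffix after <S> is empty (adds nothing new); in <B>→u u <S>, the suffix after <S> is empty, so FOLLOW(<S>) ⊇ FOLLOW(<B>) = {q, s}. Thus FOLLOW(<S>) = {$, q, s}.
FOLLOW(<D>): in <F>→<K> q <D> q, <D> is followed by q with FIRST {q}. Thus FOLLOW(<D>) = {q}.

{$, q, s}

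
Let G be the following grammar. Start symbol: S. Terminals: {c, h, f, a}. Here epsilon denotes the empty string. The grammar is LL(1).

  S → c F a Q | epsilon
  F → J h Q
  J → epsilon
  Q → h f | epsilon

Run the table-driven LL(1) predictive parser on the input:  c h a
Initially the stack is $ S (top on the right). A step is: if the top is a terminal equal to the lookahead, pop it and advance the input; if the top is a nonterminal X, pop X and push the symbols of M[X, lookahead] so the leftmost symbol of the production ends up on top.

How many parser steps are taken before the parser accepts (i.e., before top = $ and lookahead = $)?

8

step 1: stack=$ S  input=c h a $  — expand S → c F a Q
step 2: stack=$ Q a F c  input=c h a $  — match c
step 3: stack=$ Q a F  input=h a $  — expand F → J h Q
step 4: stack=$ Q a Q h J  input=h a $  — expand J → epsilon
step 5: stack=$ Q a Q h  input=h a $  — match h
step 6: stack=$ Q a Q  input=a $  — expand Q → epsilon
step 7: stack=$ Q a  input=a $  — match a
step 8: stack=$ Q  input=$  — expand Q → epsilon
Accept reached after 8 steps.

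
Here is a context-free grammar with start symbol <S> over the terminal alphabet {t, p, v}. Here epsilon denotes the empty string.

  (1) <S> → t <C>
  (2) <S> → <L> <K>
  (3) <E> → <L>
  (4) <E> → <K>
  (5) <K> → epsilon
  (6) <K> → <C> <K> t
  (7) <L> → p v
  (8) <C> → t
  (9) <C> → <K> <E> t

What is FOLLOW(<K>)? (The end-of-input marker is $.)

FIRST(<L>): from <L>→p v we get {p}. So FIRST(<L>) = {p}.
FIRST(<S>): from <S>→t <C> we get {t}; from <S>→<L> <K> we get {p}. So FIRST(<S>) = {p, t}.
FIRST(<E>): from <E>→<L> we get {p}; from <E>→<K> we get {epsilon, p, t}. So FIRST(<E>) = {epsilon, p, t}.
FIRST(<K>): from <K>→epsilon we get {epsilon}; from <K>→<C> <K> t we get {p, t}. So FIRST(<K>) = {epsilon, p, t}.
FIRST(<C>): from <C>→t we get {t}; from <C>→<K> <E> t we get {p, t}. So FIRST(<C>) = {p, t}.
FOLLOW(<S>) includes $ since <S> is the start symbol.
FOLLOW(<S>): <S> appears on no right-hand side. Thus FOLLOW(<S>) = {$}.
FOLLOW(<E>): in <C>→<K> <E> t, <E> is followed by t with FIRST {t}. Thus FOLLOW(<E>) = {t}.
FOLLOW(<K>): in <S>→<L> <K>, the suffix after <K> is empty, so FOLLOW(<K>) ⊇ FOLLOW(<S>) = {$}; in <E>→<K>, the suffix after <K> is empty, so FOLLOW(<K>) ⊇ FOLLOW(<E>) = {t}; in <K>→<C> <K> t, <K> is followed by t with FIRST {t}; in <C>→<K> <E> t, <K> is followed by <E> t with FIRST {p, t}. Thus FOLLOW(<K>) = {$, p, t}.
FOLLOW(<L>): in <S>→<L> <K>, <L> is followed by <K> with FIRST {epsilon, p, t}; in <S>→<L> <K>, the suffix after <L> is nullable, so FOLLOW(<L>) ⊇ FOLLOW(<S>) = {$}; in <E>→<L>, the suffix after <L> is empty, so FOLLOW(<L>) ⊇ FOLLOW(<E>) = {t}. Thus FOLLOW(<L>) = {$, p, t}.
FOLLOW(<C>): in <S>→t <C>, the suffix after <C> is empty, so FOLLOW(<C>) ⊇ FOLLOW(<S>) = {$}; in <K>→<C> <K> t, <C> is followed by <K> t with FIRST {p, t}. Thus FOLLOW(<C>) = {$, p, t}.

{$, p, t}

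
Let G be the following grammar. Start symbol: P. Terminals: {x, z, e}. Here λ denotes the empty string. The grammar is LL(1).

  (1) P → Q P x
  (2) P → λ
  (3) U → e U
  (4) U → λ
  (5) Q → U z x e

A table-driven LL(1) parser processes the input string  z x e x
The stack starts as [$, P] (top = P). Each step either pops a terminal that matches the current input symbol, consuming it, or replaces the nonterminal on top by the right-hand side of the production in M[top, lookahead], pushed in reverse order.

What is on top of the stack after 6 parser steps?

P

     Stack          Input      Action
  1  $ P            z x e x $  expand P → Q P x
  2  $ x P Q        z x e x $  expand Q → U z x e
  3  $ x P e x z U  z x e x $  expand U → λ
  4  $ x P e x z    z x e x $  match z
  5  $ x P e x      x e x $    match x
  6  $ x P e        e x $      match e
Stack after step 6: $ x P (top = P).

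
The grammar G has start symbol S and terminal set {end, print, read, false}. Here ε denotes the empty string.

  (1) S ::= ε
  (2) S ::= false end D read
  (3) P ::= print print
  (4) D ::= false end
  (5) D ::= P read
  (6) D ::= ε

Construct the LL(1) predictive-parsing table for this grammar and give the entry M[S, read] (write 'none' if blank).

FIRST(S) = {ε, false}
FIRST(P) = {print}
FIRST(D) = {ε, false, print}  (via P read)
FOLLOW(S) includes $ since S is the start symbol.
FOLLOW(S): S appears on no right-hand side. Thus FOLLOW(S) = {$}.
For S ::= ε: FIRST(ε) = {ε}, so it goes in M[S, t] for t ∈ {}; since ε ∈ FIRST, also for every t ∈ FOLLOW(S) = {$}.
For S ::= false end D read: FIRST(false end D read) = {false}, so it goes in M[S, t] for t ∈ {false}.
None of these place a production in M[S, read].

none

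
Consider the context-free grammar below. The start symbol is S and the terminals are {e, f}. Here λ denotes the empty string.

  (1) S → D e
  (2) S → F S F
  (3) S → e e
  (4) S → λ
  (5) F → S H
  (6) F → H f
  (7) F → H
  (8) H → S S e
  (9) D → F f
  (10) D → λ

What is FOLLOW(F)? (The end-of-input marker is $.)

FIRST(S) = {λ, e}  (via D e, F S F)
FIRST(H) = {e}  (via S S e)
FIRST(F) = {e}  (via S H, H f, H)
FIRST(D) = {λ, e}  (via F f)
FOLLOW(S) includes $ since S is the start symbol.
FOLLOW(S): in S→F S F, S is followed by F with FIRST {e}; in F→S H, S is followed by H with FIRST {e}; in H→S S e (occurrence 1), S is followed by S e with FIRST {e}; in H→S S e (occurrence 2), S is followed by e with FIRST {e}. Thus FOLLOW(S) = {$, e}.
FOLLOW(F): in S→F S F (occurrence 1), F is followed by S F with FIRST {e}; in S→F S F (occurrence 2), the suffix after F is empty, so FOLLOW(F) ⊇ FOLLOW(S) = {$, e}; in D→F f, F is followed by f with FIRST {f}. Thus FOLLOW(F) = {$, e, f}.
FOLLOW(H): in F→S H, the suffix after H is empty, so FOLLOW(H) ⊇ FOLLOW(F) = {$, e, f}; in F→H f, H is followed by f with FIRST {f}; in F→H, the suffix after H is empty, so FOLLOW(H) ⊇ FOLLOW(F) = {$, e, f}. Thus FOLLOW(H) = {$, e, f}.
FOLLOW(D): in S→D e, D is followed by e with FIRST {e}. Thus FOLLOW(D) = {e}.

{$, e, f}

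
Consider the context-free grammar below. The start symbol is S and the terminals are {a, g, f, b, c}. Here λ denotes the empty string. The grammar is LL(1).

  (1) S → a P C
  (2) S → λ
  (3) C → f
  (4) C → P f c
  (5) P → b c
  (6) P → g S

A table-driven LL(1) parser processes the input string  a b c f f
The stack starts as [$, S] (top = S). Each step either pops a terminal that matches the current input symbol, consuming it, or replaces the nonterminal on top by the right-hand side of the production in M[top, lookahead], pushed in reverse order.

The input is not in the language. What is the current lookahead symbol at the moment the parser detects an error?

f

step 1: stack=$ S  input=a b c f f $  — expand S → a P C
step 2: stack=$ C P a  input=a b c f f $  — match a
step 3: stack=$ C P  input=b c f f $  — expand P → b c
step 4: stack=$ C c b  input=b c f f $  — match b
step 5: stack=$ C c  input=c f f $  — match c
step 6: stack=$ C  input=f f $  — expand C → f
step 7: stack=$ f  input=f f $  — match f
step 8: stack=$  input=f $  — error: stack empty but input remains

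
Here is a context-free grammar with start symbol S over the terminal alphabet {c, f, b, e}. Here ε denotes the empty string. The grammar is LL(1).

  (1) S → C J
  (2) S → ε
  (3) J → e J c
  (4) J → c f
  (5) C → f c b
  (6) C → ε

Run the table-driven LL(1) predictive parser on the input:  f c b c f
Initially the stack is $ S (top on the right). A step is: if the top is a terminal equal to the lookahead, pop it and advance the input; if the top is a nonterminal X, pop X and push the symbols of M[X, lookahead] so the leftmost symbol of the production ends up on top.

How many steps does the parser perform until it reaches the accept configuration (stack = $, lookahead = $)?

8

     Stack      Input        Action
  1  $ S        f c b c f $  expand S → C J
  2  $ J C      f c b c f $  expand C → f c b
  3  $ J b c f  f c b c f $  match f
  4  $ J b c    c b c f $    match c
  5  $ J b      b c f $      match b
  6  $ J        c f $        expand J → c f
  7  $ f c      c f $        match c
  8  $ f        f $          match f
Accept reached after 8 steps.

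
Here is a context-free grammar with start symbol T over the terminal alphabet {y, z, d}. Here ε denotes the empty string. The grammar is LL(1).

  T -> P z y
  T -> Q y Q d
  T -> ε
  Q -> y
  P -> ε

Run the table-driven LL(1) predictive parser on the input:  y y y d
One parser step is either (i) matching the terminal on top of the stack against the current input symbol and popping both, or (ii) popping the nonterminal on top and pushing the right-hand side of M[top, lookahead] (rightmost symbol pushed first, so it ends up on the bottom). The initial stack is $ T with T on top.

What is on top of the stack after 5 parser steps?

step 1: stack=$ T  input=y y y d $  — expand T -> Q y Q d
step 2: stack=$ d Q y Q  input=y y y d $  — expand Q -> y
step 3: stack=$ d Q y y  input=y y y d $  — match y
step 4: stack=$ d Q y  input=y y d $  — match y
step 5: stack=$ d Q  input=y d $  — expand Q -> y
Stack after step 5: $ d y (top = y).

y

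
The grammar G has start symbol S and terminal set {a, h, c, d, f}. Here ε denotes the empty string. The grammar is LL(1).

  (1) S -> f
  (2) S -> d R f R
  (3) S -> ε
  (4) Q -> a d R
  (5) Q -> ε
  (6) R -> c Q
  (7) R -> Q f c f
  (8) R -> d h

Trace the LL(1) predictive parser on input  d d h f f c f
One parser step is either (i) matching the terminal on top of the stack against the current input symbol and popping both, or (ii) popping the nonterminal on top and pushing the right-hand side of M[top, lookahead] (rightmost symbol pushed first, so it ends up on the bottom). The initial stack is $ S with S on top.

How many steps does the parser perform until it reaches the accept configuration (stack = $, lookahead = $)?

11

step 1: stack=$ S  input=d d h f f c f $  — expand S -> d R f R
step 2: stack=$ R f R d  input=d d h f f c f $  — match d
step 3: stack=$ R f R  input=d h f f c f $  — expand R -> d h
step 4: stack=$ R f h d  input=d h f f c f $  — match d
step 5: stack=$ R f h  input=h f f c f $  — match h
step 6: stack=$ R f  input=f f c f $  — match f
step 7: stack=$ R  input=f c f $  — expand R -> Q f c f
step 8: stack=$ f c f Q  input=f c f $  — expand Q -> ε
step 9: stack=$ f c f  input=f c f $  — match f
step 10: stack=$ f c  input=c f $  — match c
step 11: stack=$ f  input=f $  — match f
Accept reached after 11 steps.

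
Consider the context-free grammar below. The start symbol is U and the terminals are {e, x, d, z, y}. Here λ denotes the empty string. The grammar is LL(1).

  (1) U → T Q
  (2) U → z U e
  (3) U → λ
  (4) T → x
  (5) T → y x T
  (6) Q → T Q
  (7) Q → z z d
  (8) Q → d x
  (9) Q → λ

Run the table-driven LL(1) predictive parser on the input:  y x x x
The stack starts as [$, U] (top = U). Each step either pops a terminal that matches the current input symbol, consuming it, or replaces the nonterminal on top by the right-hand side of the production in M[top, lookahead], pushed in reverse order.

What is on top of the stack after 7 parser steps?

T

     Stack      Input      Action
  1  $ U        y x x x $  expand U → T Q
  2  $ Q T      y x x x $  expand T → y x T
  3  $ Q T x y  y x x x $  match y
  4  $ Q T x    x x x $    match x
  5  $ Q T      x x $      expand T → x
  6  $ Q x      x x $      match x
  7  $ Q        x $        expand Q → T Q
Stack after step 7: $ Q T (top = T).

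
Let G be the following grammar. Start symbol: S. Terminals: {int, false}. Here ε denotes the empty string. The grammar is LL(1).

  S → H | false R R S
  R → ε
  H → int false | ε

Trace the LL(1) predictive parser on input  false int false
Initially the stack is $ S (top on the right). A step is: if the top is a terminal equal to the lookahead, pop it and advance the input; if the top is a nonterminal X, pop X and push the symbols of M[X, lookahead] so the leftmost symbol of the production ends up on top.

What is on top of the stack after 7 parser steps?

     Stack          Input              Action
  1  $ S            false int false $  expand S → false R R S
  2  $ S R R false  false int false $  match false
  3  $ S R R        int false $        expand R → ε
  4  $ S R          int false $        expand R → ε
  5  $ S            int false $        expand S → H
  6  $ H            int false $        expand H → int false
  7  $ false int    int false $        match int
Stack after step 7: $ false (top = false).

false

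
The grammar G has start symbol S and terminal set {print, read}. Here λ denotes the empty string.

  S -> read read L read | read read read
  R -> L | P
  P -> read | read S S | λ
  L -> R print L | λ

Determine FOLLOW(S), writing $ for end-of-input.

{$, print, read}

FIRST(S) = {read}
FIRST(P) = {λ, read}
FIRST(R) = {λ, print, read}  (via L, P)
FIRST(L) = {λ, print, read}  (via R print L)
FOLLOW(S) includes $ since S is the start symbol.
FOLLOW(R): in L->R print L, R is followed by print L with FIRST {print}. Thus FOLLOW(R) = {print}.
FOLLOW(P): in R->P, the suffix after P is empty, so FOLLOW(P) ⊇ FOLLOW(R) = {print}. Thus FOLLOW(P) = {print}.
FOLLOW(S): in P->read S S (occurrence 1), S is followed by S with FIRST {read}; in P->read S S (occurrence 2), the suffix after S is empty, so FOLLOW(S) ⊇ FOLLOW(P) = {print}. Thus FOLLOW(S) = {$, print, read}.
FOLLOW(L): in S->read read L read, L is followed by read with FIRST {read}; in R->L, the suffix after L is empty, so FOLLOW(L) ⊇ FOLLOW(R) = {print}; in L->R print L, the suffix after L is empty (adds nothing new). Thus FOLLOW(L) = {print, read}.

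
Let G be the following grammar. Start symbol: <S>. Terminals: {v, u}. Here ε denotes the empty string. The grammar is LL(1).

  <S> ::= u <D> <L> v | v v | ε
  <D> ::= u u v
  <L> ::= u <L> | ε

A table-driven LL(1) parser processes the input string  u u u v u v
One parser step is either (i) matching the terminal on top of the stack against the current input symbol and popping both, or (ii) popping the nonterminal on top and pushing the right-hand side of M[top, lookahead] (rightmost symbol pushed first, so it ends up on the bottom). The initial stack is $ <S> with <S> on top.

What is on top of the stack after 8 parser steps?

<L>

step 1: stack=$ <S>  input=u u u v u v $  — expand <S> ::= u <D> <L> v
step 2: stack=$ v <L> <D> u  input=u u u v u v $  — match u
step 3: stack=$ v <L> <D>  input=u u v u v $  — expand <D> ::= u u v
step 4: stack=$ v <L> v u u  input=u u v u v $  — match u
step 5: stack=$ v <L> v u  input=u v u v $  — match u
step 6: stack=$ v <L> v  input=v u v $  — match v
step 7: stack=$ v <L>  input=u v $  — expand <L> ::= u <L>
step 8: stack=$ v <L> u  input=u v $  — match u
Stack after step 8: $ v <L> (top = <L>).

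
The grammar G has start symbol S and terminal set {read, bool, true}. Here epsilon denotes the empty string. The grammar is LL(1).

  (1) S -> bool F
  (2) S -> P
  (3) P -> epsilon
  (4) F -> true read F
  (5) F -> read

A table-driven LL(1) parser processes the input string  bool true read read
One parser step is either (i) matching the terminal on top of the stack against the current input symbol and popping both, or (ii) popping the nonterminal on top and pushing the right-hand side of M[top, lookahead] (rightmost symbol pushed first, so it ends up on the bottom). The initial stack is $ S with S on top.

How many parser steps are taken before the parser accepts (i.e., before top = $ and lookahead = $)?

7

     Stack          Input                  Action
  1  $ S            bool true read read $  expand S -> bool F
  2  $ F bool       bool true read read $  match bool
  3  $ F            true read read $       expand F -> true read F
  4  $ F read true  true read read $       match true
  5  $ F read       read read $            match read
  6  $ F            read $                 expand F -> read
  7  $ read         read $                 match read
Accept reached after 7 steps.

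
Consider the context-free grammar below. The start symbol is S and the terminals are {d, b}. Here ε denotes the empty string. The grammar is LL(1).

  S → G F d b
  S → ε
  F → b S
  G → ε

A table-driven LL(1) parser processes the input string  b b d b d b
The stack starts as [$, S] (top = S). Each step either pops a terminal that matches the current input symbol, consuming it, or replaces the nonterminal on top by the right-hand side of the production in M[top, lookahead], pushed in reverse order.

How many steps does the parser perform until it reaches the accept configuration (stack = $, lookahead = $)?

      Stack          Input          Action
   1  $ S            b b d b d b $  expand S → G F d b
   2  $ b d F G      b b d b d b $  expand G → ε
   3  $ b d F        b b d b d b $  expand F → b S
   4  $ b d S b      b b d b d b $  match b
   5  $ b d S        b d b d b $    expand S → G F d b
   6  $ b d b d F G  b d b d b $    expand G → ε
   7  $ b d b d F    b d b d b $    expand F → b S
   8  $ b d b d S b  b d b d b $    match b
   9  $ b d b d S    d b d b $      expand S → ε
  10  $ b d b d      d b d b $      match d
  11  $ b d b        b d b $        match b
  12  $ b d          d b $          match d
  13  $ b            b $            match b
Accept reached after 13 steps.

13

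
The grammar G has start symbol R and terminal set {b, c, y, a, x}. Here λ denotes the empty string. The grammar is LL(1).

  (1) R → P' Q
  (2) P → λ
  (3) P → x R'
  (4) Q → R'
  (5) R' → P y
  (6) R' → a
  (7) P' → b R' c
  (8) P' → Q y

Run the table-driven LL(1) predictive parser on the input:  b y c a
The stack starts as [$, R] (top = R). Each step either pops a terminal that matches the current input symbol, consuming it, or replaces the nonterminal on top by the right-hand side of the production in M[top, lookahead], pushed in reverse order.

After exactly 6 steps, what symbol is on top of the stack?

     Stack       Input      Action
  1  $ R         b y c a $  expand R → P' Q
  2  $ Q P'      b y c a $  expand P' → b R' c
  3  $ Q c R' b  b y c a $  match b
  4  $ Q c R'    y c a $    expand R' → P y
  5  $ Q c y P   y c a $    expand P → λ
  6  $ Q c y     y c a $    match y
Stack after step 6: $ Q c (top = c).

c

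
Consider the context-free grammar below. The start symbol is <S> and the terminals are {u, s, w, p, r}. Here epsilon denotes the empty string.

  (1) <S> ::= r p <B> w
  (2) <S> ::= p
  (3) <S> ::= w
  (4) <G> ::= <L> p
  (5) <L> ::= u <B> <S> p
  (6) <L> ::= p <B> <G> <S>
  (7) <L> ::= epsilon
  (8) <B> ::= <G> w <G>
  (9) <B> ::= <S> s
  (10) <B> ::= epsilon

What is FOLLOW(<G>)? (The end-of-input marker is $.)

{p, r, u, w}

FIRST(<S>) = {p, r, w}
FIRST(<L>) = {epsilon, p, u}
FIRST(<G>) = {p, u}  (via <L> p)
FIRST(<B>) = {epsilon, p, r, u, w}  (via <G> w <G>, <S> s)
FOLLOW(<S>) includes $ since <S> is the start symbol.
FOLLOW(<L>): in <G>::=<L> p, <L> is followed by p with FIRST {p}. Thus FOLLOW(<L>) = {p}.
FOLLOW(<S>): in <L>::=u <B> <S> p, <S> is followed by p with FIRST {p}; in <L>::=p <B> <G> <S>, the suffix after <S> is empty, so FOLLOW(<S>) ⊇ FOLLOW(<L>) = {p}; in <B>::=<S> s, <S> is followed by s with FIRST {s}. Thus FOLLOW(<S>) = {$, p, s}.
FOLLOW(<B>): in <S>::=r p <B> w, <B> is followed by w with FIRST {w}; in <L>::=u <B> <S> p, <B> is followed by <S> p with FIRST {p, r, w}; in <L>::=p <B> <G> <S>, <B> is followed by <G> <S> with FIRST {p, u}. Thus FOLLOW(<B>) = {p, r, u, w}.
FOLLOW(<G>): in <L>::=p <B> <G> <S>, <G> is followed by <S> with FIRST {p, r, w}; in <B>::=<G> w <G> (occurrence 1), <G> is followed by w <G> with FIRST {w}; in <B>::=<G> w <G> (occurrence 2), the suffix after <G> is empty, so FOLLOW(<G>) ⊇ FOLLOW(<B>) = {p, r, u, w}. Thus FOLLOW(<G>) = {p, r, u, w}.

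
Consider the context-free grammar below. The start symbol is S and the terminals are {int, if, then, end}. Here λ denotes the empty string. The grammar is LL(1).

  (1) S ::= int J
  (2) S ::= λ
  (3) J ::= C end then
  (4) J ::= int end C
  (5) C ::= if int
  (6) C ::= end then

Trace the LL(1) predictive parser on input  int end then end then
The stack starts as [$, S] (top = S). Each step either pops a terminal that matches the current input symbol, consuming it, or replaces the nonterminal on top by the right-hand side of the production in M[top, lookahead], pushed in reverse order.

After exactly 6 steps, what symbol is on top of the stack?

end

     Stack                Input                    Action
  1  $ S                  int end then end then $  expand S ::= int J
  2  $ J int              int end then end then $  match int
  3  $ J                  end then end then $      expand J ::= C end then
  4  $ then end C         end then end then $      expand C ::= end then
  5  $ then end then end  end then end then $      match end
  6  $ then end then      then end then $          match then
Stack after step 6: $ then end (top = end).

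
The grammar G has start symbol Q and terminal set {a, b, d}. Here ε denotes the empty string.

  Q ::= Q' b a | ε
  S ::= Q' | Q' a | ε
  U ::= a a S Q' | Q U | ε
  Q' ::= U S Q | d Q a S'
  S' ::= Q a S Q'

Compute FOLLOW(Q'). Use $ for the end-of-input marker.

{a, b, d}

FIRST(Q) = {ε, a, b, d}  (via Q' b a)
FIRST(U) = {ε, a, b, d}  (via Q U)
FIRST(S') = {a, b, d}  (via Q a S Q')
FIRST(S) = {ε, a, b, d}  (via Q', Q' a)
FIRST(Q') = {ε, a, b, d}  (via U S Q)
FOLLOW(Q) includes $ since Q is the start symbol.
FOLLOW(Q): in U::=Q U, Q is followed by U with FIRST {ε, a, b, d}; in U::=Q U, the suffix after Q is nullable, so FOLLOW(Q) ⊇ FOLLOW(U) = {a, b, d}; in Q'::=U S Q, the suffix after Q is empty, so FOLLOW(Q) ⊇ FOLLOW(Q') = {a, b, d}; in Q'::=d Q a S', Q is followed by a S' with FIRST {a}; in S'::=Q a S Q', Q is followed by a S Q' with FIRST {a}. Thus FOLLOW(Q) = {$, a, b, d}.
FOLLOW(S): in U::=a a S Q', S is followed by Q' with FIRST {ε, a, b, d}; in U::=a a S Q', the suffix after S is nullable, so FOLLOW(S) ⊇ FOLLOW(U) = {a, b, d}; in Q'::=U S Q, S is followed by Q with FIRST {ε, a, b, d}; in Q'::=U S Q, the suffix after S is nullable, so FOLLOW(S) ⊇ FOLLOW(Q') = {a, b, d}; in S'::=Q a S Q', S is followed by Q' with FIRST {ε, a, b, d}; in S'::=Q a S Q', the suffix after S is nullable, so FOLLOW(S) ⊇ FOLLOW(S') = {a, b, d}. Thus FOLLOW(S) = {a, b, d}.
FOLLOW(U): in U::=Q U, the suffix after U is empty (adds nothing new); in Q'::=U S Q, U is followed by S Q with FIRST {ε, a, b, d}; in Q'::=U S Q, the suffix after U is nullable, so FOLLOW(U) ⊇ FOLLOW(Q') = {a, b, d}. Thus FOLLOW(U) = {a, b, d}.
FOLLOW(Q'): in Q::=Q' b a, Q' is followed by b a with FIRST {b}; in S::=Q', the suffix after Q' is empty, so FOLLOW(Q') ⊇ FOLLOW(S) = {a, b, d}; in S::=Q' a, Q' is followed by a with FIRST {a}; in U::=a a S Q', the suffix after Q' is empty, so FOLLOW(Q') ⊇ FOLLOW(U) = {a, b, d}; in S'::=Q a S Q', the suffix after Q' is empty, so FOLLOW(Q') ⊇ FOLLOW(S') = {a, b, d}. Thus FOLLOW(Q') = {a, b, d}.
FOLLOW(S'): in Q'::=d Q a S', the suffix after S' is empty, so FOLLOW(S') ⊇ FOLLOW(Q') = {a, b, d}. Thus FOLLOW(S') = {a, b, d}.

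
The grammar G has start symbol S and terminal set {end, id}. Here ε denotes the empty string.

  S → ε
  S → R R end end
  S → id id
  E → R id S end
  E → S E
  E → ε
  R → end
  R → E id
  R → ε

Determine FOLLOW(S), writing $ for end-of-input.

FIRST(S): from S→ε we get {ε}; from S→R R end end we get {end, id}; from S→id id we get {id}. So FIRST(S) = {ε, end, id}.
FIRST(E): from E→R id S end we get {end, id}; from E→S E we get {ε, end, id}; from E→ε we get {ε}. So FIRST(E) = {ε, end, id}.
FIRST(R): from R→end we get {end}; from R→E id we get {end, id}; from R→ε we get {ε}. So FIRST(R) = {ε, end, id}.
FOLLOW(S) includes $ since S is the start symbol.
FOLLOW(E): in E→S E, the suffix after E is empty (adds nothing new); in R→E id, E is followed by id with FIRST {id}. Thus FOLLOW(E) = {id}.
FOLLOW(S): in E→R id S end, S is followed by end with FIRST {end}; in E→S E, S is followed by E with FIRST {ε, end, id}; in E→S E, the suffix after S is nullable, so FOLLOW(S) ⊇ FOLLOW(E) = {id}. Thus FOLLOW(S) = {$, end, id}.
FOLLOW(R): in S→R R end end (occurrence 1), R is followed by R end end with FIRST {end, id}; in S→R R end end (occurrence 2), R is followed by end end with FIRST {end}; in E→R id S end, R is followed by id S end with FIRST {id}. Thus FOLLOW(R) = {end, id}.

{$, end, id}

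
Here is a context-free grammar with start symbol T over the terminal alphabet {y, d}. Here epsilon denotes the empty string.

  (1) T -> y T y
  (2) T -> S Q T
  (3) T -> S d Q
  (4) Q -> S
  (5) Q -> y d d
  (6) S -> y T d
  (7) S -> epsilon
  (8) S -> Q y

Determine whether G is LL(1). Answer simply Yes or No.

No

FIRST(T) = {d, y}
FIRST(Q) = {epsilon, y}
FIRST(S) = {epsilon, y}
FOLLOW(T) = {$, d, y}
FOLLOW(Q) = {$, d, y}
FOLLOW(S) = {$, d, y}
Cell M[Q, y] receives both Q -> S and Q -> y d d — the grammar is not LL(1).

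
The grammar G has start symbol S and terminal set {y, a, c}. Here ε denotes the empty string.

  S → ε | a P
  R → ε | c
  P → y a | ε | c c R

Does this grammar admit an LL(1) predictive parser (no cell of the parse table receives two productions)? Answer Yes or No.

FIRST(S) = {ε, a}
FIRST(R) = {ε, c}
FIRST(P) = {ε, c, y}
FOLLOW(S) = {$}
FOLLOW(R) = {$}
FOLLOW(P) = {$}
Each cell of M receives at most one production.

Yes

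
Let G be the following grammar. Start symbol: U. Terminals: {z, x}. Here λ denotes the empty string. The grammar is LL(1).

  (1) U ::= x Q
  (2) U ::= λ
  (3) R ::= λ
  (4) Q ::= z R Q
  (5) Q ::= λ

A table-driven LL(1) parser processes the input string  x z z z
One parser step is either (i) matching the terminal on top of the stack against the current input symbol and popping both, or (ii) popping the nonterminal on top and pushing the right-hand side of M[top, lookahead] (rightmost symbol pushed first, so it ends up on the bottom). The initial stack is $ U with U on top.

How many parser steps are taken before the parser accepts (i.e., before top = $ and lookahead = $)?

step 1: stack=$ U  input=x z z z $  — expand U ::= x Q
step 2: stack=$ Q x  input=x z z z $  — match x
step 3: stack=$ Q  input=z z z $  — expand Q ::= z R Q
step 4: stack=$ Q R z  input=z z z $  — match z
step 5: stack=$ Q R  input=z z $  — expand R ::= λ
step 6: stack=$ Q  input=z z $  — expand Q ::= z R Q
step 7: stack=$ Q R z  input=z z $  — match z
step 8: stack=$ Q R  input=z $  — expand R ::= λ
step 9: stack=$ Q  input=z $  — expand Q ::= z R Q
step 10: stack=$ Q R z  input=z $  — match z
step 11: stack=$ Q R  input=$  — expand R ::= λ
step 12: stack=$ Q  input=$  — expand Q ::= λ
Accept reached after 12 steps.

12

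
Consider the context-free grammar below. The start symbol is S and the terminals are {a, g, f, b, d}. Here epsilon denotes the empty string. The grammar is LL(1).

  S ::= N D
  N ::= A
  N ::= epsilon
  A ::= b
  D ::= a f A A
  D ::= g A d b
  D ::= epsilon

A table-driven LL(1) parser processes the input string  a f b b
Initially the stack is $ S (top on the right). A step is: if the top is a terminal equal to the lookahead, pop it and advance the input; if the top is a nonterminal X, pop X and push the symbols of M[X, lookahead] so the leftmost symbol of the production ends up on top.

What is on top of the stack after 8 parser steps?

b

step 1: stack=$ S  input=a f b b $  — expand S ::= N D
step 2: stack=$ D N  input=a f b b $  — expand N ::= epsilon
step 3: stack=$ D  input=a f b b $  — expand D ::= a f A A
step 4: stack=$ A A f a  input=a f b b $  — match a
step 5: stack=$ A A f  input=f b b $  — match f
step 6: stack=$ A A  input=b b $  — expand A ::= b
step 7: stack=$ A b  input=b b $  — match b
step 8: stack=$ A  input=b $  — expand A ::= b
Stack after step 8: $ b (top = b).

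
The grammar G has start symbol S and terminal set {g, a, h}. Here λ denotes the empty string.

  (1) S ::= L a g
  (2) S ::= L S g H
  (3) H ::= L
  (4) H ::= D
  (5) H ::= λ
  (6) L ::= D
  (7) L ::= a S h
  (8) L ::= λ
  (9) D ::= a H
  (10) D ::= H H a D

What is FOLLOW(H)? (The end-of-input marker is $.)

{$, a, g, h}

FIRST(S) = {a}  (via L a g, L S g H)
FIRST(H) = {λ, a}  (via L, D)
FIRST(D) = {a}  (via H H a D)
FIRST(L) = {λ, a}  (via D)
FOLLOW(S) includes $ since S is the start symbol.
FOLLOW(S): in S::=L S g H, S is followed by g H with FIRST {g}; in L::=a S h, S is followed by h with FIRST {h}. Thus FOLLOW(S) = {$, g, h}.
FOLLOW(H): in S::=L S g H, the suffix after H is empty, so FOLLOW(H) ⊇ FOLLOW(S) = {$, g, h}; in D::=a H, the suffix after H is empty, so FOLLOW(H) ⊇ FOLLOW(D) = {$, a, g, h}; in D::=H H a D (occurrence 1), H is followed by H a D with FIRST {a}; in D::=H H a D (occurrence 2), H is followed by a D with FIRST {a}. Thus FOLLOW(H) = {$, a, g, h}.
FOLLOW(L): in S::=L a g, L is followed by a g with FIRST {a}; in S::=L S g H, L is followed by S g H with FIRST {a}; in H::=L, the suffix after L is empty, so FOLLOW(L) ⊇ FOLLOW(H) = {$, a, g, h}. Thus FOLLOW(L) = {$, a, g, h}.
FOLLOW(D): in H::=D, the suffix after D is empty, so FOLLOW(D) ⊇ FOLLOW(H) = {$, a, g, h}; in L::=D, the suffix after D is empty, so FOLLOW(D) ⊇ FOLLOW(L) = {$, a, g, h}; in D::=H H a D, the suffix after D is empty (adds nothing new). Thus FOLLOW(D) = {$, a, g, h}.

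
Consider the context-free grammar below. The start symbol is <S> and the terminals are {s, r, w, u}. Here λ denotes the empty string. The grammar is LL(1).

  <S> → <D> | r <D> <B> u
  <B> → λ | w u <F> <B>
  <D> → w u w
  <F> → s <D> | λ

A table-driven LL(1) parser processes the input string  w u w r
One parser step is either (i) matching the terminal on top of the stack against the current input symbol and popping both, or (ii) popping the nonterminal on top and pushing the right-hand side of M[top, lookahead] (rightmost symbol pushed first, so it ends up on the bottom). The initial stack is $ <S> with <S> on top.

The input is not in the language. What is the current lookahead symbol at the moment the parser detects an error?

r

step 1: stack=$ <S>  input=w u w r $  — expand <S> → <D>
step 2: stack=$ <D>  input=w u w r $  — expand <D> → w u w
step 3: stack=$ w u w  input=w u w r $  — match w
step 4: stack=$ w u  input=u w r $  — match u
step 5: stack=$ w  input=w r $  — match w
step 6: stack=$  input=r $  — error: stack empty but input remains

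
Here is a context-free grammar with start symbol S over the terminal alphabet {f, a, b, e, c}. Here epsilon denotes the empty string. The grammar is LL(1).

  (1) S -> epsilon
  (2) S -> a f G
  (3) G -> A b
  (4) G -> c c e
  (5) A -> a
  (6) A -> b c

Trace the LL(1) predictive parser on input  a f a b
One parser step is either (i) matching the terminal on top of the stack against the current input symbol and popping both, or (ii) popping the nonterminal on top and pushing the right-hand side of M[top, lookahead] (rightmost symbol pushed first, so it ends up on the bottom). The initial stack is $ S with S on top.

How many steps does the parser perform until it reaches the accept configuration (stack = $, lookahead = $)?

     Stack    Input      Action
  1  $ S      a f a b $  expand S -> a f G
  2  $ G f a  a f a b $  match a
  3  $ G f    f a b $    match f
  4  $ G      a b $      expand G -> A b
  5  $ b A    a b $      expand A -> a
  6  $ b a    a b $      match a
  7  $ b      b $        match b
Accept reached after 7 steps.

7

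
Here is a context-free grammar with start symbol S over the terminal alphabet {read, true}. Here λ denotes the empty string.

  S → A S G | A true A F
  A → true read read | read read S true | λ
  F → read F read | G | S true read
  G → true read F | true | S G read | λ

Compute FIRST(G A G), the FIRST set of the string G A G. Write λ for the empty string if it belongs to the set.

{λ, read, true}

FIRST(A): from A→true read read we get {true}; from A→read read S true we get {read}; from A→λ we get {λ}. So FIRST(A) = {λ, read, true}.
FIRST(S): from S→A S G we get {read, true}; from S→A true A F we get {read, true}. So FIRST(S) = {read, true}.
FIRST(G): from G→true read F we get {true}; from G→true we get {true}; from G→S G read we get {read, true}; from G→λ we get {λ}. So FIRST(G) = {λ, read, true}.
FIRST(F): from F→read F read we get {read}; from F→G we get {λ, read, true}; from F→S true read we get {read, true}. So FIRST(F) = {λ, read, true}.
FIRST(G A G): take FIRST of each symbol in turn, carrying on past any symbol whose FIRST contains λ; result {λ, read, true}.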